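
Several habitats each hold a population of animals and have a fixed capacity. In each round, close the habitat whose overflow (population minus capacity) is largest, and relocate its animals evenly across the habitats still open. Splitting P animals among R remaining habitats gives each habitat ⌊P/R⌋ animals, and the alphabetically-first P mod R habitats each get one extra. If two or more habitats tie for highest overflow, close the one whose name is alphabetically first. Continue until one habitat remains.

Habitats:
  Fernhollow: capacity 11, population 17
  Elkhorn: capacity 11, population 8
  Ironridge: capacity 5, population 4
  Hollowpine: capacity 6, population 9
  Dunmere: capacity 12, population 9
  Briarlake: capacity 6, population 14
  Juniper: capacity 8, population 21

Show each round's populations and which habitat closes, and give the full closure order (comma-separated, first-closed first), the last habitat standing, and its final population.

Closure order: Juniper, Briarlake, Fernhollow, Hollowpine, Dunmere, Elkhorn
Last habitat: Ironridge with 82 animals

Round 1: Briarlake=14 Dunmere=9 Elkhorn=8 Fernhollow=17 Hollowpine=9 Ironridge=4 Juniper=21 → close Juniper (overflow 13)
  21÷6 = 3 each, +1 to first 3
Round 2: Briarlake=18 Dunmere=13 Elkhorn=12 Fernhollow=20 Hollowpine=12 Ironridge=7 → close Briarlake (overflow 12)
  18÷5 = 3 each, +1 to first 3
Round 3: Dunmere=17 Elkhorn=16 Fernhollow=24 Hollowpine=15 Ironridge=10 → close Fernhollow (overflow 13)
  24÷4 = 6 each, +1 to first 0
Round 4: Dunmere=23 Elkhorn=22 Hollowpine=21 Ironridge=16 → close Hollowpine (overflow 15)
  21÷3 = 7 each, +1 to first 0
Round 5: Dunmere=30 Elkhorn=29 Ironridge=23 → close Dunmere (overflow 18)
  30÷2 = 15 each, +1 to first 0
Round 6: Elkhorn=44 Ironridge=38 → close Elkhorn (overflow 33)
  44÷1 = 44 each, +1 to first 0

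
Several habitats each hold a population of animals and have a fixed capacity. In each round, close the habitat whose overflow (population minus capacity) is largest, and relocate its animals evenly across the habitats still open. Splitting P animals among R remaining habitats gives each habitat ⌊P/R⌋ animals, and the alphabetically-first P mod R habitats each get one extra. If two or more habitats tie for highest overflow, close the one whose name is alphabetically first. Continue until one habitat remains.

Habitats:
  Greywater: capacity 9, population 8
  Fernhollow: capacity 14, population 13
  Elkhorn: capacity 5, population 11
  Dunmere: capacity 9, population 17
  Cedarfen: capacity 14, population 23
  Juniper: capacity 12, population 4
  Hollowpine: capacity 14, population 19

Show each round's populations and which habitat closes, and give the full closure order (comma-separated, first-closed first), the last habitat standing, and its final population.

Round 1: Cedarfen=23 Dunmere=17 Elkhorn=11 Fernhollow=13 Greywater=8 Hollowpine=19 Juniper=4 → close Cedarfen (overflow 9)
  23÷6 = 3 each, +1 to first 5
Round 2: Dunmere=21 Elkhorn=15 Fernhollow=17 Greywater=12 Hollowpine=23 Juniper=7 → close Dunmere (overflow 12)
  21÷5 = 4 each, +1 to first 1
Round 3: Elkhorn=20 Fernhollow=21 Greywater=16 Hollowpine=27 Juniper=11 → close Elkhorn (overflow 15)
  20÷4 = 5 each, +1 to first 0
Round 4: Fernhollow=26 Greywater=21 Hollowpine=32 Juniper=16 → close Hollowpine (overflow 18)
  32÷3 = 10 each, +1 to first 2
Round 5: Fernhollow=37 Greywater=32 Juniper=26 → close Fernhollow (overflow 23)
  37÷2 = 18 each, +1 to first 1
Round 6: Greywater=51 Juniper=44 → close Greywater (overflow 42)
  51÷1 = 51 each, +1 to first 0

Closure order: Cedarfen, Dunmere, Elkhorn, Hollowpine, Fernhollow, Greywater
Last habitat: Juniper with 95 animals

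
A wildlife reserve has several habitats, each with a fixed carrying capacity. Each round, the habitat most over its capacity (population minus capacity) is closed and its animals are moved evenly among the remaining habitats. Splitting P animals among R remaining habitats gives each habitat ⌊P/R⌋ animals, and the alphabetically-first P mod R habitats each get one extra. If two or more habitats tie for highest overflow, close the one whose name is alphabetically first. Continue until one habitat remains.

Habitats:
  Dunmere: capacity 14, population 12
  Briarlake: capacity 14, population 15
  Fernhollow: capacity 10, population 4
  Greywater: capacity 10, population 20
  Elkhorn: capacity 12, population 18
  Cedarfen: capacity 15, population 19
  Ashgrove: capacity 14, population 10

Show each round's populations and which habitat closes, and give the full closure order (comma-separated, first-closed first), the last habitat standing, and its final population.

Closure order: Greywater, Elkhorn, Cedarfen, Briarlake, Ashgrove, Dunmere
Last habitat: Fernhollow with 98 animals

Round 1: Ashgrove=10 Briarlake=15 Cedarfen=19 Dunmere=12 Elkhorn=18 Fernhollow=4 Greywater=20 → close Greywater (overflow 10)
  20÷6 = 3 each, +1 to first 2
Round 2: Ashgrove=14 Briarlake=19 Cedarfen=22 Dunmere=15 Elkhorn=21 Fernhollow=7 → close Elkhorn (overflow 9)
  21÷5 = 4 each, +1 to first 1
Round 3: Ashgrove=19 Briarlake=23 Cedarfen=26 Dunmere=19 Fernhollow=11 → close Cedarfen (overflow 11)
  26÷4 = 6 each, +1 to first 2
Round 4: Ashgrove=26 Briarlake=30 Dunmere=25 Fernhollow=17 → close Briarlake (overflow 16)
  30÷3 = 10 each, +1 to first 0
Round 5: Ashgrove=36 Dunmere=35 Fernhollow=27 → close Ashgrove (overflow 22)
  36÷2 = 18 each, +1 to first 0
Round 6: Dunmere=53 Fernhollow=45 → close Dunmere (overflow 39)
  53÷1 = 53 each, +1 to first 0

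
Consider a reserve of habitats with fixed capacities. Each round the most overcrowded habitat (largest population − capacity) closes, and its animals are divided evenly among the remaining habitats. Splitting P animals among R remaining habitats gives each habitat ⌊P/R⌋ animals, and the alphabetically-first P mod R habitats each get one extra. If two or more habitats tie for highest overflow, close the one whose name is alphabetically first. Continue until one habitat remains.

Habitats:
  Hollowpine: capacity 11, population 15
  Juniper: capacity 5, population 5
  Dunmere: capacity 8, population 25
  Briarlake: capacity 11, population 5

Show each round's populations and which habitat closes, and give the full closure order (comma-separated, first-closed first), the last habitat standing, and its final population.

Round 1: Briarlake=5 Dunmere=25 Hollowpine=15 Juniper=5 → close Dunmere (overflow 17)
  25÷3 = 8 each, +1 to first 1
Round 2: Briarlake=14 Hollowpine=23 Juniper=13 → close Hollowpine (overflow 12)
  23÷2 = 11 each, +1 to first 1
Round 3: Briarlake=26 Juniper=24 → close Juniper (overflow 19)
  24÷1 = 24 each, +1 to first 0

Closure order: Dunmere, Hollowpine, Juniper
Last habitat: Briarlake with 50 animals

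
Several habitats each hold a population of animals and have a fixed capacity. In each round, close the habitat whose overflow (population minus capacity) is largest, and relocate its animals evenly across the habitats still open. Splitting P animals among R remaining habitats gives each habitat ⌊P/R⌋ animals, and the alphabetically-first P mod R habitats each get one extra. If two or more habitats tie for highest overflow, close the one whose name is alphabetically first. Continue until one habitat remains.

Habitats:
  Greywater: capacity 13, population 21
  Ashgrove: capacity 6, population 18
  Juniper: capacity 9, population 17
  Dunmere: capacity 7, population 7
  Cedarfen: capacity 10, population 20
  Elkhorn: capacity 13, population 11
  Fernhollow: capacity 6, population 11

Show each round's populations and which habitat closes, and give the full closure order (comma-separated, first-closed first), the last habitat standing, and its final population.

Closure order: Ashgrove, Cedarfen, Greywater, Juniper, Fernhollow, Dunmere
Last habitat: Elkhorn with 105 animals

Round 1: Ashgrove=18 Cedarfen=20 Dunmere=7 Elkhorn=11 Fernhollow=11 Greywater=21 Juniper=17 → close Ashgrove (overflow 12)
  18÷6 = 3 each, +1 to first 0
Round 2: Cedarfen=23 Dunmere=10 Elkhorn=14 Fernhollow=14 Greywater=24 Juniper=20 → close Cedarfen (overflow 13)
  23÷5 = 4 each, +1 to first 3
Round 3: Dunmere=15 Elkhorn=19 Fernhollow=19 Greywater=28 Juniper=24 → close Greywater (overflow 15)
  28÷4 = 7 each, +1 to first 0
Round 4: Dunmere=22 Elkhorn=26 Fernhollow=26 Juniper=31 → close Juniper (overflow 22)
  31÷3 = 10 each, +1 to first 1
Round 5: Dunmere=33 Elkhorn=36 Fernhollow=36 → close Fernhollow (overflow 30)
  36÷2 = 18 each, +1 to first 0
Round 6: Dunmere=51 Elkhorn=54 → close Dunmere (overflow 44)
  51÷1 = 51 each, +1 to first 0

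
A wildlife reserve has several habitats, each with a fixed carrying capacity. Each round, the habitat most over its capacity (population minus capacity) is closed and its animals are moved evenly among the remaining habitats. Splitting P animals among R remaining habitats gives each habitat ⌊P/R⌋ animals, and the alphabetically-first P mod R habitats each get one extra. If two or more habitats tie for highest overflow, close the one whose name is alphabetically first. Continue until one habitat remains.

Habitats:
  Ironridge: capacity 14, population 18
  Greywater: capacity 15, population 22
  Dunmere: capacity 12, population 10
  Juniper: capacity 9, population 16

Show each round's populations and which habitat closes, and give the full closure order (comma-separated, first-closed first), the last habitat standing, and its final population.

Closure order: Greywater, Juniper, Ironridge
Last habitat: Dunmere with 66 animals

Round 1: Dunmere=10 Greywater=22 Ironridge=18 Juniper=16 → close Greywater (overflow 7)
  22÷3 = 7 each, +1 to first 1
Round 2: Dunmere=18 Ironridge=25 Juniper=23 → close Juniper (overflow 14)
  23÷2 = 11 each, +1 to first 1
Round 3: Dunmere=30 Ironridge=36 → close Ironridge (overflow 22)
  36÷1 = 36 each, +1 to first 0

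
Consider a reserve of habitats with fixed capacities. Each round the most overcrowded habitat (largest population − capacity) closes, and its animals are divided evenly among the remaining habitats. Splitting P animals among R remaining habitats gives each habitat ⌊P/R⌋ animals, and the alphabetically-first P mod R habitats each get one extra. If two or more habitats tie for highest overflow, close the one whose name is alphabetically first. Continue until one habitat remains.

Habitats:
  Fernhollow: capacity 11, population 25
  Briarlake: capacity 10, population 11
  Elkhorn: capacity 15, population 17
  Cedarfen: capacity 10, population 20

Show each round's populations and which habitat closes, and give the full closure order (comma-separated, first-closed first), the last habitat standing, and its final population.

Closure order: Fernhollow, Cedarfen, Briarlake
Last habitat: Elkhorn with 73 animals

Round 1: Briarlake=11 Cedarfen=20 Elkhorn=17 Fernhollow=25 → close Fernhollow (overflow 14)
  25÷3 = 8 each, +1 to first 1
Round 2: Briarlake=20 Cedarfen=28 Elkhorn=25 → close Cedarfen (overflow 18)
  28÷2 = 14 each, +1 to first 0
Round 3: Briarlake=34 Elkhorn=39 → close Briarlake (overflow 24)
  34÷1 = 34 each, +1 to first 0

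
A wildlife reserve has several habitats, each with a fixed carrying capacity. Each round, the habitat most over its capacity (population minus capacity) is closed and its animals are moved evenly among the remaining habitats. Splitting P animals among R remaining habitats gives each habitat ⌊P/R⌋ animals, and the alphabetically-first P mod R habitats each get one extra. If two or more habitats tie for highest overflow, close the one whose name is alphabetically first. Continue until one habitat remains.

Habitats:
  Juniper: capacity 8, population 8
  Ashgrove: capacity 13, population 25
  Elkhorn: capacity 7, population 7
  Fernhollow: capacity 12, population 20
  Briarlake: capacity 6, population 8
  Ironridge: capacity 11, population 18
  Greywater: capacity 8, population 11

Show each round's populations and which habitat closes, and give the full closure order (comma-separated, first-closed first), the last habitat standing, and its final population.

Closure order: Ashgrove, Fernhollow, Ironridge, Briarlake, Greywater, Elkhorn
Last habitat: Juniper with 97 animals

Round 1: Ashgrove=25 Briarlake=8 Elkhorn=7 Fernhollow=20 Greywater=11 Ironridge=18 Juniper=8 → close Ashgrove (overflow 12)
  25÷6 = 4 each, +1 to first 1
Round 2: Briarlake=13 Elkhorn=11 Fernhollow=24 Greywater=15 Ironridge=22 Juniper=12 → close Fernhollow (overflow 12)
  24÷5 = 4 each, +1 to first 4
Round 3: Briarlake=18 Elkhorn=16 Greywater=20 Ironridge=27 Juniper=16 → close Ironridge (overflow 16)
  27÷4 = 6 each, +1 to first 3
Round 4: Briarlake=25 Elkhorn=23 Greywater=27 Juniper=22 → close Briarlake (overflow 19)
  25÷3 = 8 each, +1 to first 1
Round 5: Elkhorn=32 Greywater=35 Juniper=30 → close Greywater (overflow 27)
  35÷2 = 17 each, +1 to first 1
Round 6: Elkhorn=50 Juniper=47 → close Elkhorn (overflow 43)
  50÷1 = 50 each, +1 to first 0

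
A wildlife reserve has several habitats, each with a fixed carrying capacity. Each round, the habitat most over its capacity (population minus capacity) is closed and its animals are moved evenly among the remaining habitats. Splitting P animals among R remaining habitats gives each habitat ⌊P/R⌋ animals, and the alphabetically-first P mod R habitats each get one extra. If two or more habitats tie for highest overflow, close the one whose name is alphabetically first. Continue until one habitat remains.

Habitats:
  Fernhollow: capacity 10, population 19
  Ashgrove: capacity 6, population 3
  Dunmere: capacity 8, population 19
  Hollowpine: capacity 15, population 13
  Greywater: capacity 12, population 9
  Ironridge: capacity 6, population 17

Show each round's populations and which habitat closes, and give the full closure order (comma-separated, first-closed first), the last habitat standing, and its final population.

Closure order: Dunmere, Ironridge, Fernhollow, Ashgrove, Hollowpine
Last habitat: Greywater with 80 animals

Round 1: Ashgrove=3 Dunmere=19 Fernhollow=19 Greywater=9 Hollowpine=13 Ironridge=17 → close Dunmere (overflow 11)
  19÷5 = 3 each, +1 to first 4
Round 2: Ashgrove=7 Fernhollow=23 Greywater=13 Hollowpine=17 Ironridge=20 → close Ironridge (overflow 14)
  20÷4 = 5 each, +1 to first 0
Round 3: Ashgrove=12 Fernhollow=28 Greywater=18 Hollowpine=22 → close Fernhollow (overflow 18)
  28÷3 = 9 each, +1 to first 1
Round 4: Ashgrove=22 Greywater=27 Hollowpine=31 → close Ashgrove (overflow 16)
  22÷2 = 11 each, +1 to first 0
Round 5: Greywater=38 Hollowpine=42 → close Hollowpine (overflow 27)
  42÷1 = 42 each, +1 to first 0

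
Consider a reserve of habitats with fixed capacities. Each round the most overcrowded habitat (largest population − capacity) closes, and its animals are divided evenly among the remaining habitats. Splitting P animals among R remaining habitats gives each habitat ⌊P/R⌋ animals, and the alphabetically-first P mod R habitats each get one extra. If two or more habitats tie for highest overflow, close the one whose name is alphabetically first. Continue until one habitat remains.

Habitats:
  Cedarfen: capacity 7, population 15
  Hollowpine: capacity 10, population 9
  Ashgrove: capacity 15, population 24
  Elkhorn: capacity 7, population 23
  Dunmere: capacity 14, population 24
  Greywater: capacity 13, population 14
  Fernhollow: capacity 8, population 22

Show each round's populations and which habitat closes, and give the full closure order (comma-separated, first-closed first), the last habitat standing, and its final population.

Closure order: Elkhorn, Fernhollow, Ashgrove, Dunmere, Cedarfen, Greywater
Last habitat: Hollowpine with 131 animals

Round 1: Ashgrove=24 Cedarfen=15 Dunmere=24 Elkhorn=23 Fernhollow=22 Greywater=14 Hollowpine=9 → close Elkhorn (overflow 16)
  23÷6 = 3 each, +1 to first 5
Round 2: Ashgrove=28 Cedarfen=19 Dunmere=28 Fernhollow=26 Greywater=18 Hollowpine=12 → close Fernhollow (overflow 18)
  26÷5 = 5 each, +1 to first 1
Round 3: Ashgrove=34 Cedarfen=24 Dunmere=33 Greywater=23 Hollowpine=17 → close Ashgrove (overflow 19)
  34÷4 = 8 each, +1 to first 2
Round 4: Cedarfen=33 Dunmere=42 Greywater=31 Hollowpine=25 → close Dunmere (overflow 28)
  42÷3 = 14 each, +1 to first 0
Round 5: Cedarfen=47 Greywater=45 Hollowpine=39 → close Cedarfen (overflow 40)
  47÷2 = 23 each, +1 to first 1
Round 6: Greywater=69 Hollowpine=62 → close Greywater (overflow 56)
  69÷1 = 69 each, +1 to first 0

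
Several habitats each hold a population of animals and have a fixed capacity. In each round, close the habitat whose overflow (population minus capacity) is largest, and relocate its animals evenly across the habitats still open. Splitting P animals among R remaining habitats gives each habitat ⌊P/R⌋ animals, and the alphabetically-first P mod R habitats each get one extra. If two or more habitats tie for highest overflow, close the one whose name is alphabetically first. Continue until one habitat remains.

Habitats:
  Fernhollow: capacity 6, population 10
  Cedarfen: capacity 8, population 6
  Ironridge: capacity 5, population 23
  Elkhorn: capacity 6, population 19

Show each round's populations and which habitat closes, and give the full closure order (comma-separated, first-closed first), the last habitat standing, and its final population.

Round 1: Cedarfen=6 Elkhorn=19 Fernhollow=10 Ironridge=23 → close Ironridge (overflow 18)
  23÷3 = 7 each, +1 to first 2
Round 2: Cedarfen=14 Elkhorn=27 Fernhollow=17 → close Elkhorn (overflow 21)
  27÷2 = 13 each, +1 to first 1
Round 3: Cedarfen=28 Fernhollow=30 → close Fernhollow (overflow 24)
  30÷1 = 30 each, +1 to first 0

Closure order: Ironridge, Elkhorn, Fernhollow
Last habitat: Cedarfen with 58 animals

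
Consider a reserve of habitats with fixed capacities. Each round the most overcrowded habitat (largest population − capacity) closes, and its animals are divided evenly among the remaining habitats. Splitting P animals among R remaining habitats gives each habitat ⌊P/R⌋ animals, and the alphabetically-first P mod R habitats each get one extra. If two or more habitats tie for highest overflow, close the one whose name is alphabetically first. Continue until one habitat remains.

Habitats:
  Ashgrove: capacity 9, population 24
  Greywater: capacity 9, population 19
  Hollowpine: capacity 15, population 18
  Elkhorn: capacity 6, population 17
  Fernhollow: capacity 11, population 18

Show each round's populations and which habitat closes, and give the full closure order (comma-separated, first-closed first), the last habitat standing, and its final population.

Round 1: Ashgrove=24 Elkhorn=17 Fernhollow=18 Greywater=19 Hollowpine=18 → close Ashgrove (overflow 15)
  24÷4 = 6 each, +1 to first 0
Round 2: Elkhorn=23 Fernhollow=24 Greywater=25 Hollowpine=24 → close Elkhorn (overflow 17)
  23÷3 = 7 each, +1 to first 2
Round 3: Fernhollow=32 Greywater=33 Hollowpine=31 → close Greywater (overflow 24)
  33÷2 = 16 each, +1 to first 1
Round 4: Fernhollow=49 Hollowpine=47 → close Fernhollow (overflow 38)
  49÷1 = 49 each, +1 to first 0

Closure order: Ashgrove, Elkhorn, Greywater, Fernhollow
Last habitat: Hollowpine with 96 animals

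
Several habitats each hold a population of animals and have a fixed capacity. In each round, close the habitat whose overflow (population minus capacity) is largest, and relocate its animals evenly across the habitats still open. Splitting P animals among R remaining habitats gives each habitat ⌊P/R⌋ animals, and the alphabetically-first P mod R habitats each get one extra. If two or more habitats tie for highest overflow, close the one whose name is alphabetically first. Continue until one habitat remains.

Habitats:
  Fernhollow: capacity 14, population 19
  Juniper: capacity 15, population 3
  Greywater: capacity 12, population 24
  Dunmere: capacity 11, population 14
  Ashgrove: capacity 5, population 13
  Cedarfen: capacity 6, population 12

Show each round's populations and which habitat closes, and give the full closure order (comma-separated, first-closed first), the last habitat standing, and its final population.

Round 1: Ashgrove=13 Cedarfen=12 Dunmere=14 Fernhollow=19 Greywater=24 Juniper=3 → close Greywater (overflow 12)
  24÷5 = 4 each, +1 to first 4
Round 2: Ashgrove=18 Cedarfen=17 Dunmere=19 Fernhollow=24 Juniper=7 → close Ashgrove (overflow 13)
  18÷4 = 4 each, +1 to first 2
Round 3: Cedarfen=22 Dunmere=24 Fernhollow=28 Juniper=11 → close Cedarfen (overflow 16)
  22÷3 = 7 each, +1 to first 1
Round 4: Dunmere=32 Fernhollow=35 Juniper=18 → close Dunmere (overflow 21)
  32÷2 = 16 each, +1 to first 0
Round 5: Fernhollow=51 Juniper=34 → close Fernhollow (overflow 37)
  51÷1 = 51 each, +1 to first 0

Closure order: Greywater, Ashgrove, Cedarfen, Dunmere, Fernhollow
Last habitat: Juniper with 85 animals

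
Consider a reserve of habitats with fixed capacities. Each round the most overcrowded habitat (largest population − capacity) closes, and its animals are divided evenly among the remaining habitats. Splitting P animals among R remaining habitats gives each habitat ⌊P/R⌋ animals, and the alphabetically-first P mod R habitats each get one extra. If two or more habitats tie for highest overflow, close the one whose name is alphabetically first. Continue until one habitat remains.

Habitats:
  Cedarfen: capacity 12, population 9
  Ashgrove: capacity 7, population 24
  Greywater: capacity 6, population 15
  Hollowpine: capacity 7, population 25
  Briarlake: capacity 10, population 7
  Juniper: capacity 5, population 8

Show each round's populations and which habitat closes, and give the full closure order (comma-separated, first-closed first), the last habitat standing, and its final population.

Closure order: Hollowpine, Ashgrove, Greywater, Juniper, Briarlake
Last habitat: Cedarfen with 88 animals

Round 1: Ashgrove=24 Briarlake=7 Cedarfen=9 Greywater=15 Hollowpine=25 Juniper=8 → close Hollowpine (overflow 18)
  25÷5 = 5 each, +1 to first 0
Round 2: Ashgrove=29 Briarlake=12 Cedarfen=14 Greywater=20 Juniper=13 → close Ashgrove (overflow 22)
  29÷4 = 7 each, +1 to first 1
Round 3: Briarlake=20 Cedarfen=21 Greywater=27 Juniper=20 → close Greywater (overflow 21)
  27÷3 = 9 each, +1 to first 0
Round 4: Briarlake=29 Cedarfen=30 Juniper=29 → close Juniper (overflow 24)
  29÷2 = 14 each, +1 to first 1
Round 5: Briarlake=44 Cedarfen=44 → close Briarlake (overflow 34)
  44÷1 = 44 each, +1 to first 0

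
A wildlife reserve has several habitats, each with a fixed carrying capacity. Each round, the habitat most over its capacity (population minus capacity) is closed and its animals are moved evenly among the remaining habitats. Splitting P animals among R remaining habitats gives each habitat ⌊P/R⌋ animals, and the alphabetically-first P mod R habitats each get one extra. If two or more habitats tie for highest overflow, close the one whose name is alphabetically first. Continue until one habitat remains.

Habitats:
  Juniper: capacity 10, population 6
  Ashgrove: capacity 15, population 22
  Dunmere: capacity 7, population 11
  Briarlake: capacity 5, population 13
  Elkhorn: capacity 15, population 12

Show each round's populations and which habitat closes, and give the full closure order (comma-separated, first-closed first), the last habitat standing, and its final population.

Round 1: Ashgrove=22 Briarlake=13 Dunmere=11 Elkhorn=12 Juniper=6 → close Briarlake (overflow 8)
  13÷4 = 3 each, +1 to first 1
Round 2: Ashgrove=26 Dunmere=14 Elkhorn=15 Juniper=9 → close Ashgrove (overflow 11)
  26÷3 = 8 each, +1 to first 2
Round 3: Dunmere=23 Elkhorn=24 Juniper=17 → close Dunmere (overflow 16)
  23÷2 = 11 each, +1 to first 1
Round 4: Elkhorn=36 Juniper=28 → close Elkhorn (overflow 21)
  36÷1 = 36 each, +1 to first 0

Closure order: Briarlake, Ashgrove, Dunmere, Elkhorn
Last habitat: Juniper with 64 animals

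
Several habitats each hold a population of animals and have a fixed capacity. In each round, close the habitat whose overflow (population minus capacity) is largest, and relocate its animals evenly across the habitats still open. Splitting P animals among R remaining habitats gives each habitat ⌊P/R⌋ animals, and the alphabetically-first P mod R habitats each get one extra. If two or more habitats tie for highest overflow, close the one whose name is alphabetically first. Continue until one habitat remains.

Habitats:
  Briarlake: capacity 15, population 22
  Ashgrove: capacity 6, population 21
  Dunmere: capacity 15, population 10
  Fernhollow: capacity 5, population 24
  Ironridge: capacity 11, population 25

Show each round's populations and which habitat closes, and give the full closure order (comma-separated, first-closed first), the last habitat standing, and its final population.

Closure order: Fernhollow, Ashgrove, Ironridge, Briarlake
Last habitat: Dunmere with 102 animals

Round 1: Ashgrove=21 Briarlake=22 Dunmere=10 Fernhollow=24 Ironridge=25 → close Fernhollow (overflow 19)
  24÷4 = 6 each, +1 to first 0
Round 2: Ashgrove=27 Briarlake=28 Dunmere=16 Ironridge=31 → close Ashgrove (overflow 21)
  27÷3 = 9 each, +1 to first 0
Round 3: Briarlake=37 Dunmere=25 Ironridge=40 → close Ironridge (overflow 29)
  40÷2 = 20 each, +1 to first 0
Round 4: Briarlake=57 Dunmere=45 → close Briarlake (overflow 42)
  57÷1 = 57 each, +1 to first 0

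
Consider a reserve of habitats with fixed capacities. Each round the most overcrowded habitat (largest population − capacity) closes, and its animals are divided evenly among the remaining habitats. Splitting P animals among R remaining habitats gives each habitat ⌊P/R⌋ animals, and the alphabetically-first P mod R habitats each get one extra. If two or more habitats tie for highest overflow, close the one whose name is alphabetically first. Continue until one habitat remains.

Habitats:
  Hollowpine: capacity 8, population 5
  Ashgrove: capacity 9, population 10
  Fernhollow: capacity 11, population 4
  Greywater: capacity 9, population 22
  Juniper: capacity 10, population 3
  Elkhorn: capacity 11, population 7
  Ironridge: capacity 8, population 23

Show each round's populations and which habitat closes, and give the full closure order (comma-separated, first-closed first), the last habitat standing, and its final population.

Closure order: Ironridge, Greywater, Ashgrove, Hollowpine, Elkhorn, Fernhollow
Last habitat: Juniper with 74 animals

Round 1: Ashgrove=10 Elkhorn=7 Fernhollow=4 Greywater=22 Hollowpine=5 Ironridge=23 Juniper=3 → close Ironridge (overflow 15)
  23÷6 = 3 each, +1 to first 5
Round 2: Ashgrove=14 Elkhorn=11 Fernhollow=8 Greywater=26 Hollowpine=9 Juniper=6 → close Greywater (overflow 17)
  26÷5 = 5 each, +1 to first 1
Round 3: Ashgrove=20 Elkhorn=16 Fernhollow=13 Hollowpine=14 Juniper=11 → close Ashgrove (overflow 11)
  20÷4 = 5 each, +1 to first 0
Round 4: Elkhorn=21 Fernhollow=18 Hollowpine=19 Juniper=16 → close Hollowpine (overflow 11)
  19÷3 = 6 each, +1 to first 1
Round 5: Elkhorn=28 Fernhollow=24 Juniper=22 → close Elkhorn (overflow 17)
  28÷2 = 14 each, +1 to first 0
Round 6: Fernhollow=38 Juniper=36 → close Fernhollow (overflow 27)
  38÷1 = 38 each, +1 to first 0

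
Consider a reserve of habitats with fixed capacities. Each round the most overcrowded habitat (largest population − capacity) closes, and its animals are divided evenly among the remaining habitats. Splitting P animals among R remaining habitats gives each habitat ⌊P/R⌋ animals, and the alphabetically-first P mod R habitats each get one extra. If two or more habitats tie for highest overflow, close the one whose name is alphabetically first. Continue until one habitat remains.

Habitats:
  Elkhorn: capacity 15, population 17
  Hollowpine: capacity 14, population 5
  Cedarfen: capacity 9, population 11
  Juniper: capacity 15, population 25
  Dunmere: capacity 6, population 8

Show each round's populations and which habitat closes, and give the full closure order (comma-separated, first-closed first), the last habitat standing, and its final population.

Round 1: Cedarfen=11 Dunmere=8 Elkhorn=17 Hollowpine=5 Juniper=25 → close Juniper (overflow 10)
  25÷4 = 6 each, +1 to first 1
Round 2: Cedarfen=18 Dunmere=14 Elkhorn=23 Hollowpine=11 → close Cedarfen (overflow 9)
  18÷3 = 6 each, +1 to first 0
Round 3: Dunmere=20 Elkhorn=29 Hollowpine=17 → close Dunmere (overflow 14)
  20÷2 = 10 each, +1 to first 0
Round 4: Elkhorn=39 Hollowpine=27 → close Elkhorn (overflow 24)
  39÷1 = 39 each, +1 to first 0

Closure order: Juniper, Cedarfen, Dunmere, Elkhorn
Last habitat: Hollowpine with 66 animals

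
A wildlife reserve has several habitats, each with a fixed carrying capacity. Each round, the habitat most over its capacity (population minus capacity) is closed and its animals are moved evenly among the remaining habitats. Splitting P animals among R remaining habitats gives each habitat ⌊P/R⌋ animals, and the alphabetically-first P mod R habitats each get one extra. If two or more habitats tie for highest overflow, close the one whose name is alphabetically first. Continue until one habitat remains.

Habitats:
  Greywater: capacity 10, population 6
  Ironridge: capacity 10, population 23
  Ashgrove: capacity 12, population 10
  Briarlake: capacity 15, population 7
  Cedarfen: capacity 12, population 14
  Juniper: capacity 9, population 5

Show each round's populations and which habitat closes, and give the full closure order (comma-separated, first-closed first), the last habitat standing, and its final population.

Closure order: Ironridge, Cedarfen, Ashgrove, Greywater, Juniper
Last habitat: Briarlake with 65 animals

Round 1: Ashgrove=10 Briarlake=7 Cedarfen=14 Greywater=6 Ironridge=23 Juniper=5 → close Ironridge (overflow 13)
  23÷5 = 4 each, +1 to first 3
Round 2: Ashgrove=15 Briarlake=12 Cedarfen=19 Greywater=10 Juniper=9 → close Cedarfen (overflow 7)
  19÷4 = 4 each, +1 to first 3
Round 3: Ashgrove=20 Briarlake=17 Greywater=15 Juniper=13 → close Ashgrove (overflow 8)
  20÷3 = 6 each, +1 to first 2
Round 4: Briarlake=24 Greywater=22 Juniper=19 → close Greywater (overflow 12)
  22÷2 = 11 each, +1 to first 0
Round 5: Briarlake=35 Juniper=30 → close Juniper (overflow 21)
  30÷1 = 30 each, +1 to first 0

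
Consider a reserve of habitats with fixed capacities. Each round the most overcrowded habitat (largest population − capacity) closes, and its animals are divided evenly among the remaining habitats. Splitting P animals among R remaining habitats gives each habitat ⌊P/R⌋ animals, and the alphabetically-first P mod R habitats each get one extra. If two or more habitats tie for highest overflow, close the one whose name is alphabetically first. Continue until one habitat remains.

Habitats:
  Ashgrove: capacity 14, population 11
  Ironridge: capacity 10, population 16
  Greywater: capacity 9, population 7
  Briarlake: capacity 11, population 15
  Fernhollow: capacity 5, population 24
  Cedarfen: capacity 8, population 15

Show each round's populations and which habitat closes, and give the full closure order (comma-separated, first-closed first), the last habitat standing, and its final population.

Round 1: Ashgrove=11 Briarlake=15 Cedarfen=15 Fernhollow=24 Greywater=7 Ironridge=16 → close Fernhollow (overflow 19)
  24÷5 = 4 each, +1 to first 4
Round 2: Ashgrove=16 Briarlake=20 Cedarfen=20 Greywater=12 Ironridge=20 → close Cedarfen (overflow 12)
  20÷4 = 5 each, +1 to first 0
Round 3: Ashgrove=21 Briarlake=25 Greywater=17 Ironridge=25 → close Ironridge (overflow 15)
  25÷3 = 8 each, +1 to first 1
Round 4: Ashgrove=30 Briarlake=33 Greywater=25 → close Briarlake (overflow 22)
  33÷2 = 16 each, +1 to first 1
Round 5: Ashgrove=47 Greywater=41 → close Ashgrove (overflow 33)
  47÷1 = 47 each, +1 to first 0

Closure order: Fernhollow, Cedarfen, Ironridge, Briarlake, Ashgrove
Last habitat: Greywater with 88 animals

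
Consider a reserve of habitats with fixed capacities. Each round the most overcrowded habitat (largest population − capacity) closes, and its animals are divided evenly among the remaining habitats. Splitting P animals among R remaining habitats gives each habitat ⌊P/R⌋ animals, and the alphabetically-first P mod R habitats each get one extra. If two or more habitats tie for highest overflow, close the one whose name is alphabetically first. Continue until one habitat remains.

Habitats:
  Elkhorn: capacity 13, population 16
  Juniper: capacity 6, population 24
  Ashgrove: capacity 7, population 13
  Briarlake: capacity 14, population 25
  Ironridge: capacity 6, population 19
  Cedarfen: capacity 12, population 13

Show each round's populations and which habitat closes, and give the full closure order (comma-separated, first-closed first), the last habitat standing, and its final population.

Round 1: Ashgrove=13 Briarlake=25 Cedarfen=13 Elkhorn=16 Ironridge=19 Juniper=24 → close Juniper (overflow 18)
  24÷5 = 4 each, +1 to first 4
Round 2: Ashgrove=18 Briarlake=30 Cedarfen=18 Elkhorn=21 Ironridge=23 → close Ironridge (overflow 17)
  23÷4 = 5 each, +1 to first 3
Round 3: Ashgrove=24 Briarlake=36 Cedarfen=24 Elkhorn=26 → close Briarlake (overflow 22)
  36÷3 = 12 each, +1 to first 0
Round 4: Ashgrove=36 Cedarfen=36 Elkhorn=38 → close Ashgrove (overflow 29)
  36÷2 = 18 each, +1 to first 0
Round 5: Cedarfen=54 Elkhorn=56 → close Elkhorn (overflow 43)
  56÷1 = 56 each, +1 to first 0

Closure order: Juniper, Ironridge, Briarlake, Ashgrove, Elkhorn
Last habitat: Cedarfen with 110 animals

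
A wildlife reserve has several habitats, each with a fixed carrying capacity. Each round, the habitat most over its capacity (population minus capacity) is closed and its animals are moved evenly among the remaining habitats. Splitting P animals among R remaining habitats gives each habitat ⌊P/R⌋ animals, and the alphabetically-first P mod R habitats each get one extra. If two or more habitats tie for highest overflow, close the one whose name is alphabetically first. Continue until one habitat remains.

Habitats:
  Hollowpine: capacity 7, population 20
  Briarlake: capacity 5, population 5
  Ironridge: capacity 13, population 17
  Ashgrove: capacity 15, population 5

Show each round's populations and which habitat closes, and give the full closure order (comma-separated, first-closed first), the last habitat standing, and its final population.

Closure order: Hollowpine, Ironridge, Briarlake
Last habitat: Ashgrove with 47 animals

Round 1: Ashgrove=5 Briarlake=5 Hollowpine=20 Ironridge=17 → close Hollowpine (overflow 13)
  20÷3 = 6 each, +1 to first 2
Round 2: Ashgrove=12 Briarlake=12 Ironridge=23 → close Ironridge (overflow 10)
  23÷2 = 11 each, +1 to first 1
Round 3: Ashgrove=24 Briarlake=23 → close Briarlake (overflow 18)
  23÷1 = 23 each, +1 to first 0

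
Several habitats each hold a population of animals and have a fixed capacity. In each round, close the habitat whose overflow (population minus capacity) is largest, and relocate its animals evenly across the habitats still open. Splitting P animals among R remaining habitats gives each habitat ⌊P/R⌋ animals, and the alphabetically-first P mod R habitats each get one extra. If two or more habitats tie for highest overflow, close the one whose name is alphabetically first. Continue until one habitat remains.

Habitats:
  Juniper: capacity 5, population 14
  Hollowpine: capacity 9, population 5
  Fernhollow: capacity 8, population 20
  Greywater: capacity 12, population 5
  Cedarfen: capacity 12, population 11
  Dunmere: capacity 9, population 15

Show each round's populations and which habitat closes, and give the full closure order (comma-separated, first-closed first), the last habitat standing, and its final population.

Closure order: Fernhollow, Juniper, Dunmere, Cedarfen, Hollowpine
Last habitat: Greywater with 70 animals

Round 1: Cedarfen=11 Dunmere=15 Fernhollow=20 Greywater=5 Hollowpine=5 Juniper=14 → close Fernhollow (overflow 12)
  20÷5 = 4 each, +1 to first 0
Round 2: Cedarfen=15 Dunmere=19 Greywater=9 Hollowpine=9 Juniper=18 → close Juniper (overflow 13)
  18÷4 = 4 each, +1 to first 2
Round 3: Cedarfen=20 Dunmere=24 Greywater=13 Hollowpine=13 → close Dunmere (overflow 15)
  24÷3 = 8 each, +1 to first 0
Round 4: Cedarfen=28 Greywater=21 Hollowpine=21 → close Cedarfen (overflow 16)
  28÷2 = 14 each, +1 to first 0
Round 5: Greywater=35 Hollowpine=35 → close Hollowpine (overflow 26)
  35÷1 = 35 each, +1 to first 0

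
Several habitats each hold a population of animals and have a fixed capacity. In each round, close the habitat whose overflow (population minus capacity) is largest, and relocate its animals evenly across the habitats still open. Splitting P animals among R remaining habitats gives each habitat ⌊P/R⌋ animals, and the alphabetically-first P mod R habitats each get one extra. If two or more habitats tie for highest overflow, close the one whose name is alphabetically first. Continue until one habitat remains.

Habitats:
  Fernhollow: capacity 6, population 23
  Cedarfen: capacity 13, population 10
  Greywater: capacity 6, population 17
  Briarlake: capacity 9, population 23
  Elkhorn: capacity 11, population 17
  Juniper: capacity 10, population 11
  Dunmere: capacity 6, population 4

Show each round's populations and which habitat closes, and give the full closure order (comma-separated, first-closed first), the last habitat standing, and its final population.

Round 1: Briarlake=23 Cedarfen=10 Dunmere=4 Elkhorn=17 Fernhollow=23 Greywater=17 Juniper=11 → close Fernhollow (overflow 17)
  23÷6 = 3 each, +1 to first 5
Round 2: Briarlake=27 Cedarfen=14 Dunmere=8 Elkhorn=21 Greywater=21 Juniper=14 → close Briarlake (overflow 18)
  27÷5 = 5 each, +1 to first 2
Round 3: Cedarfen=20 Dunmere=14 Elkhorn=26 Greywater=26 Juniper=19 → close Greywater (overflow 20)
  26÷4 = 6 each, +1 to first 2
Round 4: Cedarfen=27 Dunmere=21 Elkhorn=32 Juniper=25 → close Elkhorn (overflow 21)
  32÷3 = 10 each, +1 to first 2
Round 5: Cedarfen=38 Dunmere=32 Juniper=35 → close Dunmere (overflow 26)
  32÷2 = 16 each, +1 to first 0
Round 6: Cedarfen=54 Juniper=51 → close Cedarfen (overflow 41)
  54÷1 = 54 each, +1 to first 0

Closure order: Fernhollow, Briarlake, Greywater, Elkhorn, Dunmere, Cedarfen
Last habitat: Juniper with 105 animals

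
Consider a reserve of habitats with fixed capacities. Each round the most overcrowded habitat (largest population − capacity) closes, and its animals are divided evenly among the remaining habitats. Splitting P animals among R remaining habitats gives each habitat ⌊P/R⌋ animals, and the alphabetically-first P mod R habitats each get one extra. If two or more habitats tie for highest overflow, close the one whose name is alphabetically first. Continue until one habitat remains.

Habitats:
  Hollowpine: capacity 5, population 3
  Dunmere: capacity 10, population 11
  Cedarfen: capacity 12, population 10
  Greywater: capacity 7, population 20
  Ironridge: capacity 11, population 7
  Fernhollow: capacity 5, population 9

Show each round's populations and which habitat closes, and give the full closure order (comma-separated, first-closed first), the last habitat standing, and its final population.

Closure order: Greywater, Fernhollow, Dunmere, Cedarfen, Hollowpine
Last habitat: Ironridge with 60 animals

Round 1: Cedarfen=10 Dunmere=11 Fernhollow=9 Greywater=20 Hollowpine=3 Ironridge=7 → close Greywater (overflow 13)
  20÷5 = 4 each, +1 to first 0
Round 2: Cedarfen=14 Dunmere=15 Fernhollow=13 Hollowpine=7 Ironridge=11 → close Fernhollow (overflow 8)
  13÷4 = 3 each, +1 to first 1
Round 3: Cedarfen=18 Dunmere=18 Hollowpine=10 Ironridge=14 → close Dunmere (overflow 8)
  18÷3 = 6 each, +1 to first 0
Round 4: Cedarfen=24 Hollowpine=16 Ironridge=20 → close Cedarfen (overflow 12)
  24÷2 = 12 each, +1 to first 0
Round 5: Hollowpine=28 Ironridge=32 → close Hollowpine (overflow 23)
  28÷1 = 28 each, +1 to first 0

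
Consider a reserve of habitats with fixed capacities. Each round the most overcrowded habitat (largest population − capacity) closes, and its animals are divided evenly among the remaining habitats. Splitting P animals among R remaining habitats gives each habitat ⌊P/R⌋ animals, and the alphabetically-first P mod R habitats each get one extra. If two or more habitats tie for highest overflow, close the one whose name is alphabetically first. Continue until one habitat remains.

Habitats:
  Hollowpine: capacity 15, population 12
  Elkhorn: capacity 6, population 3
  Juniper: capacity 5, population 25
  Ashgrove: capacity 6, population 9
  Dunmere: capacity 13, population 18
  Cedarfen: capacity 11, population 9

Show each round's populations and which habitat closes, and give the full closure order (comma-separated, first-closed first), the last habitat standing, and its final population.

Round 1: Ashgrove=9 Cedarfen=9 Dunmere=18 Elkhorn=3 Hollowpine=12 Juniper=25 → close Juniper (overflow 20)
  25÷5 = 5 each, +1 to first 0
Round 2: Ashgrove=14 Cedarfen=14 Dunmere=23 Elkhorn=8 Hollowpine=17 → close Dunmere (overflow 10)
  23÷4 = 5 each, +1 to first 3
Round 3: Ashgrove=20 Cedarfen=20 Elkhorn=14 Hollowpine=22 → close Ashgrove (overflow 14)
  20÷3 = 6 each, +1 to first 2
Round 4: Cedarfen=27 Elkhorn=21 Hollowpine=28 → close Cedarfen (overflow 16)
  27÷2 = 13 each, +1 to first 1
Round 5: Elkhorn=35 Hollowpine=41 → close Elkhorn (overflow 29)
  35÷1 = 35 each, +1 to first 0

Closure order: Juniper, Dunmere, Ashgrove, Cedarfen, Elkhorn
Last habitat: Hollowpine with 76 animals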